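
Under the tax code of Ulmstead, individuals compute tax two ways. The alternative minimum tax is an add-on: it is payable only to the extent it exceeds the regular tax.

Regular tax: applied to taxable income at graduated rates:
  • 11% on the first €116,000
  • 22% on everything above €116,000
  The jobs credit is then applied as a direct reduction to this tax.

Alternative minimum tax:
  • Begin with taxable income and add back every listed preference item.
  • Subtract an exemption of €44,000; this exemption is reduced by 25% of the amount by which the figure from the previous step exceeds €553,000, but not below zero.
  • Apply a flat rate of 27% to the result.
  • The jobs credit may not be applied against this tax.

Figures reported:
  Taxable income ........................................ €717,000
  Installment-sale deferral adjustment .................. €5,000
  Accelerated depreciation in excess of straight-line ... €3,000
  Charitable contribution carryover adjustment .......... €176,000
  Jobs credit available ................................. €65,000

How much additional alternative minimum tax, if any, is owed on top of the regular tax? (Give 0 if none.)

€163,290

Regular tax:
  €116,000 × 11% = €12,760
  €601,000 × 22% = €132,220
  → €144,980
  Less jobs credit €65,000 → €79,980

Alternative minimum tax:
  Adjusted income: €717,000 + €5,000 + €3,000 + €176,000 = €901,000
  Exemption: 25% × (€901,000 − €553,000) = €87,000 ≥ €44,000, so the exemption is fully phased out
  Base: €901,000 − €0 = €901,000
  €901,000 × 27% = €243,270

Excess of alternative minimum tax over regular tax: €243,270 − €79,980 = €163,290.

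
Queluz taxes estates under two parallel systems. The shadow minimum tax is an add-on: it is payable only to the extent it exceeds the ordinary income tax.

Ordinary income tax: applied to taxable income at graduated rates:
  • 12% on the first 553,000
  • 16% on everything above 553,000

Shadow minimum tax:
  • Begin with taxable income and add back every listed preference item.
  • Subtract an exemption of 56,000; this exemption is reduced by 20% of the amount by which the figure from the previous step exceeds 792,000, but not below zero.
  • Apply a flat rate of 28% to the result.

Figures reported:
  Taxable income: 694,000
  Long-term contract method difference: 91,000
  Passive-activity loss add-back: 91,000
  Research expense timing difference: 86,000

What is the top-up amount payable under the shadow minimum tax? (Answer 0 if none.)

174,280

Shadow minimum tax:
  Adjusted income: 694,000 + 91,000 + 91,000 + 86,000 = 962,000
  Exemption: 56,000 − 20% × (962,000 − 792,000) = 56,000 − 34,000 = 22,000
  Base: 962,000 − 22,000 = 940,000
  940,000 × 28% = 263,200

Ordinary income tax:
  553,000 × 12% = 66,360
  141,000 × 16% = 22,560
  → 88,920

Excess of shadow minimum tax over ordinary income tax: 263,200 − 88,920 = 174,280.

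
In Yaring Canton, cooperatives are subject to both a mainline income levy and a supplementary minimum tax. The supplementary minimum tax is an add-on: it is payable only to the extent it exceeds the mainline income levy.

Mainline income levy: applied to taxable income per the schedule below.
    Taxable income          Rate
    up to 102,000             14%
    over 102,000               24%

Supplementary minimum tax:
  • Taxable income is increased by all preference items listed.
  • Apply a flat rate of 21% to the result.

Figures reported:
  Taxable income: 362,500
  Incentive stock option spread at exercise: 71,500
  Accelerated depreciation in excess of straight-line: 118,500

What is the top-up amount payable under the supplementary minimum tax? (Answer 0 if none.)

39,225

Supplementary minimum tax:
  Adjusted income: 362,500 + 71,500 + 118,500 = 552,500
  552,500 × 21% = 116,025

Mainline income levy:
  102,000 × 14% = 14,280
  260,500 × 24% = 62,520
  → 76,800

Excess of supplementary minimum tax over mainline income levy: 116,025 − 76,800 = 39,225.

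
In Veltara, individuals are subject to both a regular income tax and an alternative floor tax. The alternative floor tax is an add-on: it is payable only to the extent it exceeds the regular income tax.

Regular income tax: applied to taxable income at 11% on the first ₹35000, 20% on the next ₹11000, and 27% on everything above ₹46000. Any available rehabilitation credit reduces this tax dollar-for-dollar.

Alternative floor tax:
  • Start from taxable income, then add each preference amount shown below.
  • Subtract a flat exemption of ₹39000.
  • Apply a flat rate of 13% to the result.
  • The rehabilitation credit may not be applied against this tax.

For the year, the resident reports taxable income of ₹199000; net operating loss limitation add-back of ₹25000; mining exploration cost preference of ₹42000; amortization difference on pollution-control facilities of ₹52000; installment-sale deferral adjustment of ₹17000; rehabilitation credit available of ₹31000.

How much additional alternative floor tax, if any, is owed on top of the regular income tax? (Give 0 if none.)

Alternative floor tax:
  Adjusted income: ₹199000 + ₹25000 + ₹42000 + ₹52000 + ₹17000 = ₹335000
  Less exemption ₹39000 → base ₹296000
  ₹296000 × 13% = ₹38480

Regular income tax:
  ₹35000 × 11% = ₹3850
  ₹11000 × 20% = ₹2200
  ₹153000 × 27% = ₹41310
  → ₹47360
  Less rehabilitation credit ₹31000 → ₹16360

Excess of alternative floor tax over regular income tax: ₹38480 − ₹16360 = ₹22120.

₹22120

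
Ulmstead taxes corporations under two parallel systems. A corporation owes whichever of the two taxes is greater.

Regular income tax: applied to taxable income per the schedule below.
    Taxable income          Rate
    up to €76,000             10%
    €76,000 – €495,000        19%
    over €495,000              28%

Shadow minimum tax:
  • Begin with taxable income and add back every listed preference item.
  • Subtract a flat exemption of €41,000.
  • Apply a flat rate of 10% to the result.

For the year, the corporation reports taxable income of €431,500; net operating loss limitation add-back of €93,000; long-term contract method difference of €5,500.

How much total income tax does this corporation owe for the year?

€75,145

Shadow minimum tax:
  Adjusted income: €431,500 + €93,000 + €5,500 = €530,000
  Less exemption €41,000 → base €489,000
  €489,000 × 10% = €48,900

Regular income tax:
  €76,000 × 10% = €7,600
  €355,500 × 19% = €67,545
  → €75,145

€75,145 > €48,900, so the regular income tax governs.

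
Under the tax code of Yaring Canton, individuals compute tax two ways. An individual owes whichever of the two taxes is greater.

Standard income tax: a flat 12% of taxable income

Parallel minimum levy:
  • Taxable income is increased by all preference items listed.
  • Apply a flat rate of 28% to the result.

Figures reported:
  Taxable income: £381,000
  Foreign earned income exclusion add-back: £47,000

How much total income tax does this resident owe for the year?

Parallel minimum levy:
  Adjusted income: £381,000 + £47,000 = £428,000
  £428,000 × 28% = £119,840

Standard income tax:
  £381,000 × 12% = £45,720

£119,840 > £45,720, so the parallel minimum levy is the binding amount.

£119,840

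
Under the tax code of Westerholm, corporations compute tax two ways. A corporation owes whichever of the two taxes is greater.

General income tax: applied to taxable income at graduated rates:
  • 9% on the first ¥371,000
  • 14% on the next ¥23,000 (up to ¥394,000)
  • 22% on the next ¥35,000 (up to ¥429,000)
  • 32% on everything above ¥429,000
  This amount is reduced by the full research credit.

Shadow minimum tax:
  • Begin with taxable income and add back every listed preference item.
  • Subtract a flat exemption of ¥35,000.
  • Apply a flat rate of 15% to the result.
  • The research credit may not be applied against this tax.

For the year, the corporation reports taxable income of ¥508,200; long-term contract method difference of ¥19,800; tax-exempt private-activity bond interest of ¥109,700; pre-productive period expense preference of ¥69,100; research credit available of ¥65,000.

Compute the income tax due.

¥100,770

General income tax:
  ¥371,000 × 9% = ¥33,390
  ¥23,000 × 14% = ¥3,220
  ¥35,000 × 22% = ¥7,700
  ¥79,200 × 32% = ¥25,344
  → ¥69,654
  Less research credit ¥65,000 → ¥4,654

Shadow minimum tax:
  Adjusted income: ¥508,200 + ¥19,800 + ¥109,700 + ¥69,100 = ¥706,800
  Less exemption ¥35,000 → base ¥671,800
  ¥671,800 × 15% = ¥100,770

¥100,770 > ¥4,654, so the shadow minimum tax is the binding amount.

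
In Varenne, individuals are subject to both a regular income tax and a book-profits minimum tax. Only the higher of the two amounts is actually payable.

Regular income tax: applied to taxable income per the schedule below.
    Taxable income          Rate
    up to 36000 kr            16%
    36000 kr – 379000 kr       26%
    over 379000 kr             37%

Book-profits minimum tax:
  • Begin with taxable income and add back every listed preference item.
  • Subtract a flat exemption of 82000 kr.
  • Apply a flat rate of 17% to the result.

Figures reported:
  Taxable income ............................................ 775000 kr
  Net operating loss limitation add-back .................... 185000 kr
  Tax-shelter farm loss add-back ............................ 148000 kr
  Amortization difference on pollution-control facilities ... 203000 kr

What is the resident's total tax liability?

241460 kr

Regular income tax:
  36000 kr × 16% = 5760 kr
  343000 kr × 26% = 89180 kr
  396000 kr × 37% = 146520 kr
  → 241460 kr

Book-profits minimum tax:
  Adjusted income: 775000 kr + 185000 kr + 148000 kr + 203000 kr = 1311000 kr
  Less exemption 82000 kr → base 1229000 kr
  1229000 kr × 17% = 208930 kr

241460 kr > 208930 kr, so the regular income tax governs.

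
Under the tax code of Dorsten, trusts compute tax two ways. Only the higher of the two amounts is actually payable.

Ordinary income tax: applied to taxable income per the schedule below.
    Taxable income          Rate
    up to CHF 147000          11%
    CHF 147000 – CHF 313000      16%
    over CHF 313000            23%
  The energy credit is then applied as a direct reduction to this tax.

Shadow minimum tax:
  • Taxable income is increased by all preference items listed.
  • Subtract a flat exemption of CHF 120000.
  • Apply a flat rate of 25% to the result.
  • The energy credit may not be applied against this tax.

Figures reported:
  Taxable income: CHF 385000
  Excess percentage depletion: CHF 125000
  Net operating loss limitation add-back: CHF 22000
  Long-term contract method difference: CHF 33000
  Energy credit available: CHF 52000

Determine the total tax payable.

Shadow minimum tax:
  Adjusted income: CHF 385000 + CHF 125000 + CHF 22000 + CHF 33000 = CHF 565000
  Less exemption CHF 120000 → base CHF 445000
  CHF 445000 × 25% = CHF 111250

Ordinary income tax:
  CHF 147000 × 11% = CHF 16170
  CHF 166000 × 16% = CHF 26560
  CHF 72000 × 23% = CHF 16560
  → CHF 59290
  Less energy credit CHF 52000 → CHF 7290

CHF 111250 > CHF 7290, so the shadow minimum tax is the binding amount.

CHF 111250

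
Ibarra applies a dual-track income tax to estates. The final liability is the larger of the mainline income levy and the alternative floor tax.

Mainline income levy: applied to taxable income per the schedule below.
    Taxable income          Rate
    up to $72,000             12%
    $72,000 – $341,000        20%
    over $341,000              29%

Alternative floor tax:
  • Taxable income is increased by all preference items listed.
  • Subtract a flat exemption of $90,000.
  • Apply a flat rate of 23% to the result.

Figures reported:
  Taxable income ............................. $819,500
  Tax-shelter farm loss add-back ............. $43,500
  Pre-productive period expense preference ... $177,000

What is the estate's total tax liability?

$218,500

Alternative floor tax:
  Adjusted income: $819,500 + $43,500 + $177,000 = $1,040,000
  Less exemption $90,000 → base $950,000
  $950,000 × 23% = $218,500

Mainline income levy:
  $72,000 × 12% = $8,640
  $269,000 × 20% = $53,800
  $478,500 × 29% = $138,765
  → $201,205

$218,500 > $201,205, so the alternative floor tax is the binding amount.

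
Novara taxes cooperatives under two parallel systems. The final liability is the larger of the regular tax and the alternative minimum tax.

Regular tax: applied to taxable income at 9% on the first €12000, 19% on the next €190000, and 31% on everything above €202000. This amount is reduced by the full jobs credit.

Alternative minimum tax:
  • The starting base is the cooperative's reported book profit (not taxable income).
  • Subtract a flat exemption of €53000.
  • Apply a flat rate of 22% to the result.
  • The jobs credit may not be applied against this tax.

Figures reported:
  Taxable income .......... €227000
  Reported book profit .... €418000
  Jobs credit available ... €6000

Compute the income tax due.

€80300

Regular tax:
  €12000 × 9% = €1080
  €190000 × 19% = €36100
  €25000 × 31% = €7750
  → €44930
  Less jobs credit €6000 → €38930

Alternative minimum tax:
  Base (reported book profit): €418000
  Less exemption €53000 → base €365000
  €365000 × 22% = €80300

€80300 > €38930, so the alternative minimum tax is the binding amount.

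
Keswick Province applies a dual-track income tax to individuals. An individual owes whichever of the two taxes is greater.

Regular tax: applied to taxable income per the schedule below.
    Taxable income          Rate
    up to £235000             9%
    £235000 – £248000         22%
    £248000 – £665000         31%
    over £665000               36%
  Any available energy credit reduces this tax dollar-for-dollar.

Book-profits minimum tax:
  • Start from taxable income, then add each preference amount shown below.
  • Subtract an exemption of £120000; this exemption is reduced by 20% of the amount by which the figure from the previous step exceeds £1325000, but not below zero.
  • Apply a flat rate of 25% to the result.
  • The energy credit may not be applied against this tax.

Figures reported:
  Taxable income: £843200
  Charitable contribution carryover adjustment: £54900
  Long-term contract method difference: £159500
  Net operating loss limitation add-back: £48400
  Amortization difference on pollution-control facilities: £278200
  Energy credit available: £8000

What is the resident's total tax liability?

£319010

Regular tax:
  £235000 × 9% = £21150
  £13000 × 22% = £2860
  £417000 × 31% = £129270
  £178200 × 36% = £64152
  → £217432
  Less energy credit £8000 → £209432

Book-profits minimum tax:
  Adjusted income: £843200 + £54900 + £159500 + £48400 + £278200 = £1384200
  Exemption: £120000 − 20% × (£1384200 − £1325000) = £120000 − £11840 = £108160
  Base: £1384200 − £108160 = £1276040
  £1276040 × 25% = £319010

£319010 > £209432, so the book-profits minimum tax is the binding amount.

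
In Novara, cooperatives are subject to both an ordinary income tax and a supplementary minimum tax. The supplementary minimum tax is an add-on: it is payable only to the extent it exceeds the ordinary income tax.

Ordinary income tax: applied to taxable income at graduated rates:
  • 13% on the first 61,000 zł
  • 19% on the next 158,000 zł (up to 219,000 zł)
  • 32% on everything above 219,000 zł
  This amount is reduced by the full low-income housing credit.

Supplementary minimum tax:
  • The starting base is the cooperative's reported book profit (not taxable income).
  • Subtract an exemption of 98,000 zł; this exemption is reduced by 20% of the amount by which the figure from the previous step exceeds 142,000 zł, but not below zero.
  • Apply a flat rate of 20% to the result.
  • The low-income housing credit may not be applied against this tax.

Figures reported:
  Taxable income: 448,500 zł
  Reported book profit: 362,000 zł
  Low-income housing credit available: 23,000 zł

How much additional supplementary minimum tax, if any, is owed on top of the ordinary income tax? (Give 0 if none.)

Ordinary income tax:
  61,000 zł × 13% = 7,930 zł
  158,000 zł × 19% = 30,020 zł
  229,500 zł × 32% = 73,440 zł
  → 111,390 zł
  Less low-income housing credit 23,000 zł → 88,390 zł

Supplementary minimum tax:
  Base (reported book profit): 362,000 zł
  Exemption: 98,000 zł − 20% × (362,000 zł − 142,000 zł) = 98,000 zł − 44,000 zł = 54,000 zł
  Base: 362,000 zł − 54,000 zł = 308,000 zł
  308,000 zł × 20% = 61,600 zł

61,600 zł ≤ 88,390 zł, so no add-on is due.

0 zł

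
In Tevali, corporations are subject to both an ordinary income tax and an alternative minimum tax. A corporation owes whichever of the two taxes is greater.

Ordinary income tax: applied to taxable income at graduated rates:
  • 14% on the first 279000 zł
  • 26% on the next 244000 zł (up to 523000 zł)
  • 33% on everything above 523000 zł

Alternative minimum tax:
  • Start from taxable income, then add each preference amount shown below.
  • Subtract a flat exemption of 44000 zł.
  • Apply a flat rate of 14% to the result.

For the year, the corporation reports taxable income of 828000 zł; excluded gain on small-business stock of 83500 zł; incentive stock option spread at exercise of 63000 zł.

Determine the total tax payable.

203150 zł

Alternative minimum tax:
  Adjusted income: 828000 zł + 83500 zł + 63000 zł = 974500 zł
  Less exemption 44000 zł → base 930500 zł
  930500 zł × 14% = 130270 zł

Ordinary income tax:
  279000 zł × 14% = 39060 zł
  244000 zł × 26% = 63440 zł
  305000 zł × 33% = 100650 zł
  → 203150 zł

203150 zł > 130270 zł, so the ordinary income tax governs.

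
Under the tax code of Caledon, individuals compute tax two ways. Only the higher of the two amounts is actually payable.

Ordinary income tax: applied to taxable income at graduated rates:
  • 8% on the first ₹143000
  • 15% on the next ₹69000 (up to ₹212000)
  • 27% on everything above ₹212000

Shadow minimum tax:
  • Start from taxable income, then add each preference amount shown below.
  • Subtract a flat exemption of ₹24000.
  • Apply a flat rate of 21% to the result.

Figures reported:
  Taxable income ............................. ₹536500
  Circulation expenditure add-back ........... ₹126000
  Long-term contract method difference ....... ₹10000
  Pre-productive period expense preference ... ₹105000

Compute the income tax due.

₹158235

Ordinary income tax:
  ₹143000 × 8% = ₹11440
  ₹69000 × 15% = ₹10350
  ₹324500 × 27% = ₹87615
  → ₹109405

Shadow minimum tax:
  Adjusted income: ₹536500 + ₹126000 + ₹10000 + ₹105000 = ₹777500
  Less exemption ₹24000 → base ₹753500
  ₹753500 × 21% = ₹158235

₹158235 > ₹109405, so the shadow minimum tax is the binding amount.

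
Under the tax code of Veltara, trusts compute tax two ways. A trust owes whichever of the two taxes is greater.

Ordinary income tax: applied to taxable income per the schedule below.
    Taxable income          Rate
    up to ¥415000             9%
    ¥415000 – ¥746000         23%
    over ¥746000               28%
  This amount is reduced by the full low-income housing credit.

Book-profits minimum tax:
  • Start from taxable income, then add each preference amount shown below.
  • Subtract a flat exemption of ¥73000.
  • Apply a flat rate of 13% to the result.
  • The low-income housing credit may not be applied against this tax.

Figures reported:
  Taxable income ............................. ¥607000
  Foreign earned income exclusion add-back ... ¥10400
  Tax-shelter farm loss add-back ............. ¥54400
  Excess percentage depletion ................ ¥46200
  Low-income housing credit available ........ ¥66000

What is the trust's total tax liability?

¥83850

Ordinary income tax:
  ¥415000 × 9% = ¥37350
  ¥192000 × 23% = ¥44160
  → ¥81510
  Less low-income housing credit ¥66000 → ¥15510

Book-profits minimum tax:
  Adjusted income: ¥607000 + ¥10400 + ¥54400 + ¥46200 = ¥718000
  Less exemption ¥73000 → base ¥645000
  ¥645000 × 13% = ¥83850

¥83850 > ¥15510, so the book-profits minimum tax is the binding amount.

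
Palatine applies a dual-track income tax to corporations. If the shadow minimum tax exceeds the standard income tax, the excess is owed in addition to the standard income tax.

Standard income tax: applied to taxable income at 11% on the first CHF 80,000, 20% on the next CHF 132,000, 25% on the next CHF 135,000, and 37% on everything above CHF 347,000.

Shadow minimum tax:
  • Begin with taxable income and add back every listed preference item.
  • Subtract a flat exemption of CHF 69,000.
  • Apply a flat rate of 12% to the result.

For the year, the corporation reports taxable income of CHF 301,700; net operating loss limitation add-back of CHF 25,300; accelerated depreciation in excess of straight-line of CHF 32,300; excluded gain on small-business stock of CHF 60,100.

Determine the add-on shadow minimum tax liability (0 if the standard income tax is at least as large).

CHF 0

Standard income tax:
  CHF 80,000 × 11% = CHF 8,800
  CHF 132,000 × 20% = CHF 26,400
  CHF 89,700 × 25% = CHF 22,425
  → CHF 57,625

Shadow minimum tax:
  Adjusted income: CHF 301,700 + CHF 25,300 + CHF 32,300 + CHF 60,100 = CHF 419,400
  Less exemption CHF 69,000 → base CHF 350,400
  CHF 350,400 × 12% = CHF 42,048

CHF 42,048 ≤ CHF 57,625, so no add-on is due.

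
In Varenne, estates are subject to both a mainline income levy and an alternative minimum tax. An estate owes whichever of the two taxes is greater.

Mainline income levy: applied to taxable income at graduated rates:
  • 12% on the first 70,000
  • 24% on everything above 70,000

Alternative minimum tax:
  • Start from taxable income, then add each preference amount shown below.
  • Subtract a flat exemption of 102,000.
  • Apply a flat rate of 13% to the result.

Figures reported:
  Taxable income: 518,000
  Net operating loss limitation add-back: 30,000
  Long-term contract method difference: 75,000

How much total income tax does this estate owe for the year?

Mainline income levy:
  70,000 × 12% = 8,400
  448,000 × 24% = 107,520
  → 115,920

Alternative minimum tax:
  Adjusted income: 518,000 + 30,000 + 75,000 = 623,000
  Less exemption 102,000 → base 521,000
  521,000 × 13% = 67,730

115,920 > 67,730, so the mainline income levy governs.

115,920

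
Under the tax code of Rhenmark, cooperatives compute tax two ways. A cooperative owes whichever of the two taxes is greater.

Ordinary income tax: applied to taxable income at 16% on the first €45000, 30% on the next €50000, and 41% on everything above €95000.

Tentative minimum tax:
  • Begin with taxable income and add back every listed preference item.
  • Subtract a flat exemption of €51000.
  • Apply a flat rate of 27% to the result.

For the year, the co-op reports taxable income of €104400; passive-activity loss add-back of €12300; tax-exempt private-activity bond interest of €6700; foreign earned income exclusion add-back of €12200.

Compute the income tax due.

Ordinary income tax:
  €45000 × 16% = €7200
  €50000 × 30% = €15000
  €9400 × 41% = €3854
  → €26054

Tentative minimum tax:
  Adjusted income: €104400 + €12300 + €6700 + €12200 = €135600
  Less exemption €51000 → base €84600
  €84600 × 27% = €22842

€26054 > €22842, so the ordinary income tax governs.

€26054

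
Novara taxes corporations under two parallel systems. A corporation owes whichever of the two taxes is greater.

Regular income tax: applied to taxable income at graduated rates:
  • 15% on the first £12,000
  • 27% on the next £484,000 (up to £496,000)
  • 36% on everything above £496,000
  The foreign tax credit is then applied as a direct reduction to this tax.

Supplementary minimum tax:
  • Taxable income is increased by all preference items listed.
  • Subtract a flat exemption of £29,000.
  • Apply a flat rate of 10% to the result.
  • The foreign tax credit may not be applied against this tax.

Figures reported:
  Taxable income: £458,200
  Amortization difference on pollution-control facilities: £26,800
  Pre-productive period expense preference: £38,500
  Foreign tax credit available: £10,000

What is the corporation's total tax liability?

Regular income tax:
  £12,000 × 15% = £1,800
  £446,200 × 27% = £120,474
  → £122,274
  Less foreign tax credit £10,000 → £112,274

Supplementary minimum tax:
  Adjusted income: £458,200 + £26,800 + £38,500 = £523,500
  Less exemption £29,000 → base £494,500
  £494,500 × 10% = £49,450

£112,274 > £49,450, so the regular income tax governs.

£112,274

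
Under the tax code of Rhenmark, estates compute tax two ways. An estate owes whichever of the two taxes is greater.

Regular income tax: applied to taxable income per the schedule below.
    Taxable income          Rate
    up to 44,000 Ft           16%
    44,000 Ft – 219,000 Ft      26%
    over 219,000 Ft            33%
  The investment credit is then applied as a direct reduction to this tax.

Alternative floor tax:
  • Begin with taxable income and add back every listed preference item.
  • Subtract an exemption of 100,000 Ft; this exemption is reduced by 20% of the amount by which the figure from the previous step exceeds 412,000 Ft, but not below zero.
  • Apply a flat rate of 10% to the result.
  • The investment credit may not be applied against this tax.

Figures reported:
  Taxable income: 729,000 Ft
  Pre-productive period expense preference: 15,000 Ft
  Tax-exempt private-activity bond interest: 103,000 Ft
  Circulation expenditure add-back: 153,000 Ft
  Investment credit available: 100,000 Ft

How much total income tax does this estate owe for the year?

120,840 Ft

Alternative floor tax:
  Adjusted income: 729,000 Ft + 15,000 Ft + 103,000 Ft + 153,000 Ft = 1,000,000 Ft
  Exemption: 20% × (1,000,000 Ft − 412,000 Ft) = 117,600 Ft ≥ 100,000 Ft, so the exemption is fully phased out
  Base: 1,000,000 Ft − 0 Ft = 1,000,000 Ft
  1,000,000 Ft × 10% = 100,000 Ft

Regular income tax:
  44,000 Ft × 16% = 7,040 Ft
  175,000 Ft × 26% = 45,500 Ft
  510,000 Ft × 33% = 168,300 Ft
  → 220,840 Ft
  Less investment credit 100,000 Ft → 120,840 Ft

120,840 Ft > 100,000 Ft, so the regular income tax governs.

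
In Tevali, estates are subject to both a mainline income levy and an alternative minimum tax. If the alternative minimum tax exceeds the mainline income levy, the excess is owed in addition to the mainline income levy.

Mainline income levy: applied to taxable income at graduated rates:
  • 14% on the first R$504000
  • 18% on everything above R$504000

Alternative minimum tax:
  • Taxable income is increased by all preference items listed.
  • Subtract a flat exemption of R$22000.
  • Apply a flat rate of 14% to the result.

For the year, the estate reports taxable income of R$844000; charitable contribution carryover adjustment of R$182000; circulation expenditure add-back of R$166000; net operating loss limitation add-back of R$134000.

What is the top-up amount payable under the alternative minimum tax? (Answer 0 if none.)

R$50800

Mainline income levy:
  R$504000 × 14% = R$70560
  R$340000 × 18% = R$61200
  → R$131760

Alternative minimum tax:
  Adjusted income: R$844000 + R$182000 + R$166000 + R$134000 = R$1326000
  Less exemption R$22000 → base R$1304000
  R$1304000 × 14% = R$182560

Excess of alternative minimum tax over mainline income levy: R$182560 − R$131760 = R$50800.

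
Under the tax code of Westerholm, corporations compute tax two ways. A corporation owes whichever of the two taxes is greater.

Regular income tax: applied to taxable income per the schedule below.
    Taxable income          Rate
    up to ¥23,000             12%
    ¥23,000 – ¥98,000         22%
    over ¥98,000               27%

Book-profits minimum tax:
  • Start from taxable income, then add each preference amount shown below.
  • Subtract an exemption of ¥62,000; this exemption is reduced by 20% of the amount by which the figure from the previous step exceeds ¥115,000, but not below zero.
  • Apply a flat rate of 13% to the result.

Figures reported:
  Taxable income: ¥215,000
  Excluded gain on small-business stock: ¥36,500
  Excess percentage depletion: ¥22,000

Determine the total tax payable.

¥50,850

Book-profits minimum tax:
  Adjusted income: ¥215,000 + ¥36,500 + ¥22,000 = ¥273,500
  Exemption: ¥62,000 − 20% × (¥273,500 − ¥115,000) = ¥62,000 − ¥31,700 = ¥30,300
  Base: ¥273,500 − ¥30,300 = ¥243,200
  ¥243,200 × 13% = ¥31,616

Regular income tax:
  ¥23,000 × 12% = ¥2,760
  ¥75,000 × 22% = ¥16,500
  ¥117,000 × 27% = ¥31,590
  → ¥50,850

¥50,850 > ¥31,616, so the regular income tax governs.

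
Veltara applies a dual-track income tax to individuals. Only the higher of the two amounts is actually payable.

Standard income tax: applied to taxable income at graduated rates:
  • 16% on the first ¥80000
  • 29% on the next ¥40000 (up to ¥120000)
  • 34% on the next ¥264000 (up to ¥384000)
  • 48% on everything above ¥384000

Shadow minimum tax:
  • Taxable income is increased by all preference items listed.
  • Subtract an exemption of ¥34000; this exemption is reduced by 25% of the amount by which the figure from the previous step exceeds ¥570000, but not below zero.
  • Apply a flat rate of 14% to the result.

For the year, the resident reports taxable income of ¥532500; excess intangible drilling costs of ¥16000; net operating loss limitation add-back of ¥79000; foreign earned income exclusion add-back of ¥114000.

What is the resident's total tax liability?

Standard income tax:
  ¥80000 × 16% = ¥12800
  ¥40000 × 29% = ¥11600
  ¥264000 × 34% = ¥89760
  ¥148500 × 48% = ¥71280
  → ¥185440

Shadow minimum tax:
  Adjusted income: ¥532500 + ¥16000 + ¥79000 + ¥114000 = ¥741500
  Exemption: 25% × (¥741500 − ¥570000) = ¥42875 ≥ ¥34000, so the exemption is fully phased out
  Base: ¥741500 − ¥0 = ¥741500
  ¥741500 × 14% = ¥103810

¥185440 > ¥103810, so the standard income tax governs.

¥185440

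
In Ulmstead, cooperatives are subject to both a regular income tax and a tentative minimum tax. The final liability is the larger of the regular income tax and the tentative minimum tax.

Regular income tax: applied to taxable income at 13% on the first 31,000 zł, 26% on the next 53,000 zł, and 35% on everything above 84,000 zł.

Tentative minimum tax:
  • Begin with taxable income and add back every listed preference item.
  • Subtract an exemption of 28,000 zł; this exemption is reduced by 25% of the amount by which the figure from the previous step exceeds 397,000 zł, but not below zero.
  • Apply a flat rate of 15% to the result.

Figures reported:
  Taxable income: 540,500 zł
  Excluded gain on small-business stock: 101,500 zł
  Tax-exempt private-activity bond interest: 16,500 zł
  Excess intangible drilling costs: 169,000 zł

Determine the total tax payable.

177,585 zł

Tentative minimum tax:
  Adjusted income: 540,500 zł + 101,500 zł + 16,500 zł + 169,000 zł = 827,500 zł
  Exemption: 25% × (827,500 zł − 397,000 zł) = 107,625 zł ≥ 28,000 zł, so the exemption is fully phased out
  Base: 827,500 zł − 0 zł = 827,500 zł
  827,500 zł × 15% = 124,125 zł

Regular income tax:
  31,000 zł × 13% = 4,030 zł
  53,000 zł × 26% = 13,780 zł
  456,500 zł × 35% = 159,775 zł
  → 177,585 zł

177,585 zł > 124,125 zł, so the regular income tax governs.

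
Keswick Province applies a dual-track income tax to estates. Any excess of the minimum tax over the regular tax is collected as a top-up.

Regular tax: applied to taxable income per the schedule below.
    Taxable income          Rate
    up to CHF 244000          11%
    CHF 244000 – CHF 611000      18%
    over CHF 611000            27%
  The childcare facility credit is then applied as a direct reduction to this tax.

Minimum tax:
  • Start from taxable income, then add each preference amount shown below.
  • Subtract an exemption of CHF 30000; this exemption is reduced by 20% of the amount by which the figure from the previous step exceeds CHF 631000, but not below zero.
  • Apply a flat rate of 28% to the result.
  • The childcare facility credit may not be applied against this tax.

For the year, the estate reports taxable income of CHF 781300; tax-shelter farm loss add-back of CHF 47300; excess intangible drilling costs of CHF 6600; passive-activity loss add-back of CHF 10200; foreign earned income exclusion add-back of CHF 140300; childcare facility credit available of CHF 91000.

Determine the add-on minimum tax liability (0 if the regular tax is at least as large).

CHF 228115

Minimum tax:
  Adjusted income: CHF 781300 + CHF 47300 + CHF 6600 + CHF 10200 + CHF 140300 = CHF 985700
  Exemption: 20% × (CHF 985700 − CHF 631000) = CHF 70940 ≥ CHF 30000, so the exemption is fully phased out
  Base: CHF 985700 − CHF 0 = CHF 985700
  CHF 985700 × 28% = CHF 275996

Regular tax:
  CHF 244000 × 11% = CHF 26840
  CHF 367000 × 18% = CHF 66060
  CHF 170300 × 27% = CHF 45981
  → CHF 138881
  Less childcare facility credit CHF 91000 → CHF 47881

Excess of minimum tax over regular tax: CHF 275996 − CHF 47881 = CHF 228115.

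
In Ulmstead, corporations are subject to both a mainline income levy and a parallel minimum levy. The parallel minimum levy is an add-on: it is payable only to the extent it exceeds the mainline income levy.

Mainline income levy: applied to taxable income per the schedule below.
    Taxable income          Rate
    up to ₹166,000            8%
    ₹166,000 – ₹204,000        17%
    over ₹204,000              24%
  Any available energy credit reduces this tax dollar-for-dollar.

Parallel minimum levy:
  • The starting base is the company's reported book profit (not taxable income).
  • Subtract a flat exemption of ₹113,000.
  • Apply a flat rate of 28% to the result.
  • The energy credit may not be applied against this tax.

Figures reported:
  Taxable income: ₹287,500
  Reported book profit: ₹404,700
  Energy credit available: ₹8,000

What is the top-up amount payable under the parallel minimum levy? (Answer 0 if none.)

Parallel minimum levy:
  Base (reported book profit): ₹404,700
  Less exemption ₹113,000 → base ₹291,700
  ₹291,700 × 28% = ₹81,676

Mainline income levy:
  ₹166,000 × 8% = ₹13,280
  ₹38,000 × 17% = ₹6,460
  ₹83,500 × 24% = ₹20,040
  → ₹39,780
  Less energy credit ₹8,000 → ₹31,780

Excess of parallel minimum levy over mainline income levy: ₹81,676 − ₹31,780 = ₹49,896.

₹49,896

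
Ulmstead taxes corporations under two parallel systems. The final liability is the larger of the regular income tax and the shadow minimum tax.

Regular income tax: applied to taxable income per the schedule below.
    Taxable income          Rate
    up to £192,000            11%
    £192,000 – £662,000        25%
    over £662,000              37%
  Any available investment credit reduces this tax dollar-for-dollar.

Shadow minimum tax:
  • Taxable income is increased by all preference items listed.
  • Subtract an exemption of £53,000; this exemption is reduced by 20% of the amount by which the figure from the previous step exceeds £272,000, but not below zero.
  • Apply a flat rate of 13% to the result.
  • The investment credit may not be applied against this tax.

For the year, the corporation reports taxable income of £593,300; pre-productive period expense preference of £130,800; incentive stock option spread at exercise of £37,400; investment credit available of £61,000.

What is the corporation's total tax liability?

£98,995

Regular income tax:
  £192,000 × 11% = £21,120
  £401,300 × 25% = £100,325
  → £121,445
  Less investment credit £61,000 → £60,445

Shadow minimum tax:
  Adjusted income: £593,300 + £130,800 + £37,400 = £761,500
  Exemption: 20% × (£761,500 − £272,000) = £97,900 ≥ £53,000, so the exemption is fully phased out
  Base: £761,500 − £0 = £761,500
  £761,500 × 13% = £98,995

£98,995 > £60,445, so the shadow minimum tax is the binding amount.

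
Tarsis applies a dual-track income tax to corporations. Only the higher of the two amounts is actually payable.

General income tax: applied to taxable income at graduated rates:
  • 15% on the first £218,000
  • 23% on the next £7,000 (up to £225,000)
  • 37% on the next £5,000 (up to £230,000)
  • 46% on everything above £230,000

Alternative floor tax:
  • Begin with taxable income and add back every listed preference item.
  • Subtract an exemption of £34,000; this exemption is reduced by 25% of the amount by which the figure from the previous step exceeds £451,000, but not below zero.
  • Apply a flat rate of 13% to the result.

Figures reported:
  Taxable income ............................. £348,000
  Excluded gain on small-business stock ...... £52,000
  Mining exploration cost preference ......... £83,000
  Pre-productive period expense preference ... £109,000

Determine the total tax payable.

Alternative floor tax:
  Adjusted income: £348,000 + £52,000 + £83,000 + £109,000 = £592,000
  Exemption: 25% × (£592,000 − £451,000) = £35,250 ≥ £34,000, so the exemption is fully phased out
  Base: £592,000 − £0 = £592,000
  £592,000 × 13% = £76,960

General income tax:
  £218,000 × 15% = £32,700
  £7,000 × 23% = £1,610
  £5,000 × 37% = £1,850
  £118,000 × 46% = £54,280
  → £90,440

£90,440 > £76,960, so the general income tax governs.

£90,440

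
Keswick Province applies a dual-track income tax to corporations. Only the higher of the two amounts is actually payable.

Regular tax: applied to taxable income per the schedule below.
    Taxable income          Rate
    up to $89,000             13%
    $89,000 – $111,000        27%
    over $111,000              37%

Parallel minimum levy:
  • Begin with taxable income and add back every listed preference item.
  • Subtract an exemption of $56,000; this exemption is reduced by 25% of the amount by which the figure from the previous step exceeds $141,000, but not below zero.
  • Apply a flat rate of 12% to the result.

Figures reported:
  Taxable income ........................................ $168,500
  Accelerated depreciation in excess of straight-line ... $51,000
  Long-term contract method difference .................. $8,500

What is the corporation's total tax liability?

$38,785

Regular tax:
  $89,000 × 13% = $11,570
  $22,000 × 27% = $5,940
  $57,500 × 37% = $21,275
  → $38,785

Parallel minimum levy:
  Adjusted income: $168,500 + $51,000 + $8,500 = $228,000
  Exemption: $56,000 − 25% × ($228,000 − $141,000) = $56,000 − $21,750 = $34,250
  Base: $228,000 − $34,250 = $193,750
  $193,750 × 12% = $23,250

$38,785 > $23,250, so the regular tax governs.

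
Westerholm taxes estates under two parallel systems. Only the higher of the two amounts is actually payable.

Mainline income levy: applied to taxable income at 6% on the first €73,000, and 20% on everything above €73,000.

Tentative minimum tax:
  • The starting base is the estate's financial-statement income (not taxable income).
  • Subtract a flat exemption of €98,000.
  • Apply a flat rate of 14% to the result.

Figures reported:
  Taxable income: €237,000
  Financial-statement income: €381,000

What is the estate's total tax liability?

Mainline income levy:
  €73,000 × 6% = €4,380
  €164,000 × 20% = €32,800
  → €37,180

Tentative minimum tax:
  Base (financial-statement income): €381,000
  Less exemption €98,000 → base €283,000
  €283,000 × 14% = €39,620

€39,620 > €37,180, so the tentative minimum tax is the binding amount.

€39,620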